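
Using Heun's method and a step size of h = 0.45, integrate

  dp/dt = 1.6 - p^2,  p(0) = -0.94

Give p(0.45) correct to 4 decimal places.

-0.5046

Heun: k1 = f(t_n, p_n); k2 = f(t_n + h, p_n + h·k1); p_{n+1} = p_n + (h/2)·(k1 + k2).
t=0.000000, p=-0.940000:
  k1 = f(0.000000, -0.940000) = 0.716400
  k2 = f(0.450000, -0.617620) = 1.218546
  p ← -0.940000 + (0.45/2)·(0.716400 + 1.218546) = -0.504637
p(0.45) ≈ -0.5046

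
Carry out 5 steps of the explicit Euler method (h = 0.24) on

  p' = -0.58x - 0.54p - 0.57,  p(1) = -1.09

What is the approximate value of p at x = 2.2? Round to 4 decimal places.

Euler: p_{n+1} = p_n + h·f(x_n, p_n).
x=1.000000, p=-1.090000: f=-0.561400 → p ← -1.090000 + 0.24·(-0.561400) = -1.224736
x=1.240000, p=-1.224736: f=-0.627843 → p ← -1.224736 + 0.24·(-0.627843) = -1.375418
x=1.480000, p=-1.375418: f=-0.685674 → p ← -1.375418 + 0.24·(-0.685674) = -1.539980
x=1.720000, p=-1.539980: f=-0.736011 → p ← -1.539980 + 0.24·(-0.736011) = -1.716623
x=1.960000, p=-1.716623: f=-0.779824 → p ← -1.716623 + 0.24·(-0.779824) = -1.903780
p(2.2) ≈ -1.9038

-1.9038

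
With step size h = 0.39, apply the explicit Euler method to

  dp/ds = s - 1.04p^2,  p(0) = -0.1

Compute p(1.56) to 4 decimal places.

Euler: p_{n+1} = p_n + h·f(s_n, p_n).
s=0.000000, p=-0.100000: f=-0.010400 → p ← -0.100000 + 0.39·(-0.010400) = -0.104056
s=0.390000, p=-0.104056: f=0.378739 → p ← -0.104056 + 0.39·0.378739 = 0.043652
s=0.780000, p=0.043652: f=0.778018 → p ← 0.043652 + 0.39·0.778018 = 0.347079
s=1.170000, p=0.347079: f=1.044717 → p ← 0.347079 + 0.39·1.044717 = 0.754519
p(1.56) ≈ 0.7545

0.7545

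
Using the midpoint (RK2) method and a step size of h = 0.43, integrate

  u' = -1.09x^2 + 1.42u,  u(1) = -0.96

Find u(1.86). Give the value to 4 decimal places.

Midpoint: k1 = f(x_n, u_n); k2 = f(x_n + h/2, u_n + (h/2)·k1); u_{n+1} = u_n + h·k2.
x=1.000000, u=-0.960000:
  k1 = f(1.000000, -0.960000) = -2.453200
  k2 = f(1.215000, -1.487438) = -3.721247
  u ← -0.960000 + 0.43·(-3.721247) = -2.560136
x=1.430000, u=-2.560136:
  k1 = f(1.430000, -2.560136) = -5.864335
  k2 = f(1.645000, -3.820968) = -8.375342
  u ← -2.560136 + 0.43·(-8.375342) = -6.161533
u(1.86) ≈ -6.1615

-6.1615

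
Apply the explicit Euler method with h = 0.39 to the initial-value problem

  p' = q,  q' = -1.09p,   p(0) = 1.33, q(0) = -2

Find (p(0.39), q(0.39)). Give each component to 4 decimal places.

0.5500, -2.5654

Euler on (p,q): p_{n+1} = p_n + h·p', q_{n+1} = q_n + h·q'.
0.000000: (1.330000, -2.000000); f=(-2.000000, -1.449700) → (0.550000, -2.565383)
(p(0.39), q(0.39)) ≈ (0.5500, -2.5654)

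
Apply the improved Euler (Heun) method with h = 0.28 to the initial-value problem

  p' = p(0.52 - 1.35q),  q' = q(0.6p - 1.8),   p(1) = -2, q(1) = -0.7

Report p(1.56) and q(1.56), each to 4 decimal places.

Heun on (p,q): k1 = f(t_n, state_n); k2 = f(t_n + h, state_n + h·k1); state_{n+1} = state_n + (h/2)·(k1 + k2).
1.000000: (-2.000000, -0.700000)
  k1 = (-2.930000, 2.100000)
  predictor → (-2.820400, -0.112000)
  k2 = (-1.893052, 0.391131)
  → (-2.675227, -0.351242)
1.280000: (-2.675227, -0.351242)
  k1 = (-2.659648, 1.196026)
  predictor → (-3.419929, -0.016354)
  k2 = (-1.853870, 0.062997)
  → (-3.307120, -0.174979)
(p(1.56), q(1.56)) ≈ (-3.3071, -0.1750)

-3.3071, -0.1750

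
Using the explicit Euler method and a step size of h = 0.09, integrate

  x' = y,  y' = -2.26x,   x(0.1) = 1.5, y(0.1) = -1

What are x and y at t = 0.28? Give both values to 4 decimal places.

Euler on (x,y): x_{n+1} = x_n + h·x', y_{n+1} = y_n + h·y'.
0.100000: (1.500000, -1.000000); f=(-1.000000, -3.390000) → (1.410000, -1.305100)
0.190000: (1.410000, -1.305100); f=(-1.305100, -3.186600) → (1.292541, -1.591894)
(x(0.28), y(0.28)) ≈ (1.2925, -1.5919)

1.2925, -1.5919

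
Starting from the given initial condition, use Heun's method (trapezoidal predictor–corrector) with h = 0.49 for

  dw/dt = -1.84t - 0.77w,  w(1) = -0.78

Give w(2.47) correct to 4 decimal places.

-3.2980

Heun: k1 = f(t_n, w_n); k2 = f(t_n + h, w_n + h·k1); w_{n+1} = w_n + (h/2)·(k1 + k2).
t=1.000000, w=-0.780000:
  k1 = f(1.000000, -0.780000) = -1.239400
  k2 = f(1.490000, -1.387306) = -1.673374
  w ← -0.780000 + (0.49/2)·(-1.239400 + (-1.673374)) = -1.493630
t=1.490000, w=-1.493630:
  k1 = f(1.490000, -1.493630) = -1.591505
  k2 = f(1.980000, -2.273467) = -1.892630
  w ← -1.493630 + (0.49/2)·(-1.591505 + (-1.892630)) = -2.347243
t=1.980000, w=-2.347243:
  k1 = f(1.980000, -2.347243) = -1.835823
  k2 = f(2.470000, -3.246796) = -2.044767
  w ← -2.347243 + (0.49/2)·(-1.835823 + (-2.044767)) = -3.297987
w(2.47) ≈ -3.2980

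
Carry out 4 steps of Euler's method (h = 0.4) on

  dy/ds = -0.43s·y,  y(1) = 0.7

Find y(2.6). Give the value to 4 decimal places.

Euler: y_{n+1} = y_n + h·f(s_n, y_n).
s=1.000000, y=0.700000: f=-0.301000 → y ← 0.700000 + 0.4·(-0.301000) = 0.579600
s=1.400000, y=0.579600: f=-0.348919 → y ← 0.579600 + 0.4·(-0.348919) = 0.440032
s=1.800000, y=0.440032: f=-0.340585 → y ← 0.440032 + 0.4·(-0.340585) = 0.303798
s=2.200000, y=0.303798: f=-0.287393 → y ← 0.303798 + 0.4·(-0.287393) = 0.188841
y(2.6) ≈ 0.1888

0.1888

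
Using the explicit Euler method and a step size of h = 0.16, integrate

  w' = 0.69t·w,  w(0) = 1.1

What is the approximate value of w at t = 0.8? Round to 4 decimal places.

Euler: w_{n+1} = w_n + h·f(t_n, w_n).
t=0.000000, w=1.100000: f=0.000000 → w ← 1.100000 + 0.16·0.000000 = 1.100000
t=0.160000, w=1.100000: f=0.121440 → w ← 1.100000 + 0.16·0.121440 = 1.119430
t=0.320000, w=1.119430: f=0.247170 → w ← 1.119430 + 0.16·0.247170 = 1.158978
t=0.480000, w=1.158978: f=0.383853 → w ← 1.158978 + 0.16·0.383853 = 1.220394
t=0.640000, w=1.220394: f=0.538926 → w ← 1.220394 + 0.16·0.538926 = 1.306622
w(0.8) ≈ 1.3066

1.3066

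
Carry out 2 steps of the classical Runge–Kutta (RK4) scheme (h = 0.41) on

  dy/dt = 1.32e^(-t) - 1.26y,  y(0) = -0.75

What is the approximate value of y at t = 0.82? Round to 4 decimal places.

0.1617

RK4: k1 = f(t_n, y_n); k2 = f(t_n + h/2, y_n + (h/2)·k1); k3 = f(t_n + h/2, y_n + (h/2)·k2); k4 = f(t_n + h, y_n + h·k3); y_{n+1} = y_n + (h/6)·(k1 + 2k2 + 2k3 + k4).
t=0.000000, y=-0.750000:
  k1 = f(0.000000, -0.750000) = 2.265000
  k2 = f(0.205000, -0.285675) = 1.435285
  k3 = f(0.205000, -0.455767) = 1.649600
  k4 = f(0.410000, -0.073664) = 0.968835
  y ← -0.750000 + (0.41/6)·(k1 + 2k2 + 2k3 + k4) = -0.107420
t=0.410000, y=-0.107420:
  k1 = f(0.410000, -0.107420) = 1.011368
  k2 = f(0.615000, 0.099910) = 0.587759
  k3 = f(0.615000, 0.013070) = 0.697177
  k4 = f(0.820000, 0.178422) = 0.356558
  y ← -0.107420 + (0.41/6)·(k1 + 2k2 + 2k3 + k4) = 0.161663
y(0.82) ≈ 0.1617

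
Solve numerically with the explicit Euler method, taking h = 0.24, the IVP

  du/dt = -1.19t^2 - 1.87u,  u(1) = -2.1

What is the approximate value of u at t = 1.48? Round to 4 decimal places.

-1.2346

Euler: u_{n+1} = u_n + h·f(t_n, u_n).
t=1.000000, u=-2.100000: f=2.737000 → u ← -2.100000 + 0.24·2.737000 = -1.443120
t=1.240000, u=-1.443120: f=0.868890 → u ← -1.443120 + 0.24·0.868890 = -1.234586
u(1.48) ≈ -1.2346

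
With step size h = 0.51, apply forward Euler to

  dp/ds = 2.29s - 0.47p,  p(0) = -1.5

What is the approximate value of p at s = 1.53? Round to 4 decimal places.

0.9849

Euler: p_{n+1} = p_n + h·f(s_n, p_n).
s=0.000000, p=-1.500000: f=0.705000 → p ← -1.500000 + 0.51·0.705000 = -1.140450
s=0.510000, p=-1.140450: f=1.703911 → p ← -1.140450 + 0.51·1.703911 = -0.271455
s=1.020000, p=-0.271455: f=2.463384 → p ← -0.271455 + 0.51·2.463384 = 0.984871
p(1.53) ≈ 0.9849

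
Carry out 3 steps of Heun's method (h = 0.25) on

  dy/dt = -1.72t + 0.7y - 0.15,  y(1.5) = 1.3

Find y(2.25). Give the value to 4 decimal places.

-1.0517

Heun: k1 = f(t_n, y_n); k2 = f(t_n + h, y_n + h·k1); y_{n+1} = y_n + (h/2)·(k1 + k2).
t=1.500000, y=1.300000:
  k1 = f(1.500000, 1.300000) = -1.820000
  k2 = f(1.750000, 0.845000) = -2.568500
  y ← 1.300000 + (0.25/2)·(-1.820000 + (-2.568500)) = 0.751438
t=1.750000, y=0.751438:
  k1 = f(1.750000, 0.751438) = -2.633994
  k2 = f(2.000000, 0.092939) = -3.524943
  y ← 0.751438 + (0.25/2)·(-2.633994 + (-3.524943)) = -0.018430
t=2.000000, y=-0.018430:
  k1 = f(2.000000, -0.018430) = -3.602901
  k2 = f(2.250000, -0.919155) = -4.663408
  y ← -0.018430 + (0.25/2)·(-3.602901 + (-4.663408)) = -1.051718
y(2.25) ≈ -1.0517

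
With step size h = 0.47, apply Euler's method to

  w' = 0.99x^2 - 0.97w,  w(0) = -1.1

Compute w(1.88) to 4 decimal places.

Euler: w_{n+1} = w_n + h·f(x_n, w_n).
x=0.000000, w=-1.100000: f=1.067000 → w ← -1.100000 + 0.47·1.067000 = -0.598510
x=0.470000, w=-0.598510: f=0.799246 → w ← -0.598510 + 0.47·0.799246 = -0.222865
x=0.940000, w=-0.222865: f=1.090943 → w ← -0.222865 + 0.47·1.090943 = 0.289878
x=1.410000, w=0.289878: f=1.687037 → w ← 0.289878 + 0.47·1.687037 = 1.082786
w(1.88) ≈ 1.0828

1.0828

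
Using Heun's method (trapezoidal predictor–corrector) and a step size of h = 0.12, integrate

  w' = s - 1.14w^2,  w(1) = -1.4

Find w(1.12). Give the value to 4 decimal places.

-1.5708

Heun: k1 = f(s_n, w_n); k2 = f(s_n + h, w_n + h·k1); w_{n+1} = w_n + (h/2)·(k1 + k2).
s=1.000000, w=-1.400000:
  k1 = f(1.000000, -1.400000) = -1.234400
  k2 = f(1.120000, -1.548128) = -1.612238
  w ← -1.400000 + (0.12/2)·(-1.234400 + (-1.612238)) = -1.570798
w(1.12) ≈ -1.5708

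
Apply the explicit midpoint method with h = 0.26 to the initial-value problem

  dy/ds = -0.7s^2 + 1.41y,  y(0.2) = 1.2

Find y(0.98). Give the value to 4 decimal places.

3.2438

Midpoint: k1 = f(s_n, y_n); k2 = f(s_n + h/2, y_n + (h/2)·k1); y_{n+1} = y_n + h·k2.
s=0.200000, y=1.200000:
  k1 = f(0.200000, 1.200000) = 1.664000
  k2 = f(0.330000, 1.416320) = 1.920781
  y ← 1.200000 + 0.26·1.920781 = 1.699403
s=0.460000, y=1.699403:
  k1 = f(0.460000, 1.699403) = 2.248038
  k2 = f(0.590000, 1.991648) = 2.564554
  y ← 1.699403 + 0.26·2.564554 = 2.366187
s=0.720000, y=2.366187:
  k1 = f(0.720000, 2.366187) = 2.973444
  k2 = f(0.850000, 2.752735) = 3.375606
  y ← 2.366187 + 0.26·3.375606 = 3.243845
y(0.98) ≈ 3.2438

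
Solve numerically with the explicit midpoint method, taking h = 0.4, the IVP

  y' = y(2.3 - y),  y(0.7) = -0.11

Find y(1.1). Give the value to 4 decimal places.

-0.2706

Midpoint: k1 = f(s_n, y_n); k2 = f(s_n + h/2, y_n + (h/2)·k1); y_{n+1} = y_n + h·k2.
s=0.700000, y=-0.110000:
  k1 = f(0.700000, -0.110000) = -0.265100
  k2 = f(0.900000, -0.163020) = -0.401522
  y ← -0.110000 + 0.4·(-0.401522) = -0.270609
y(1.1) ≈ -0.2706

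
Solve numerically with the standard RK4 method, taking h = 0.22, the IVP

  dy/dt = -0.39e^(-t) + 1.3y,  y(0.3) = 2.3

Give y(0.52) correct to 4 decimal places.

2.9951

RK4: k1 = f(t_n, y_n); k2 = f(t_n + h/2, y_n + (h/2)·k1); k3 = f(t_n + h/2, y_n + (h/2)·k2); k4 = f(t_n + h, y_n + h·k3); y_{n+1} = y_n + (h/6)·(k1 + 2k2 + 2k3 + k4).
t=0.300000, y=2.300000:
  k1 = f(0.300000, 2.300000) = 2.701081
  k2 = f(0.410000, 2.597119) = 3.117431
  k3 = f(0.410000, 2.642917) = 3.176969
  k4 = f(0.520000, 2.998933) = 3.666750
  y ← 2.300000 + (0.22/6)·(k1 + 2k2 + 2k3 + k4) = 2.995076
y(0.52) ≈ 2.9951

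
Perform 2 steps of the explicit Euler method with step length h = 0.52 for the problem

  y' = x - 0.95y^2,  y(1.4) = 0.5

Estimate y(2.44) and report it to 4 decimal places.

1.5003

Euler: y_{n+1} = y_n + h·f(x_n, y_n).
x=1.400000, y=0.500000: f=1.162500 → y ← 0.500000 + 0.52·1.162500 = 1.104500
x=1.920000, y=1.104500: f=0.761076 → y ← 1.104500 + 0.52·0.761076 = 1.500259
y(2.44) ≈ 1.5003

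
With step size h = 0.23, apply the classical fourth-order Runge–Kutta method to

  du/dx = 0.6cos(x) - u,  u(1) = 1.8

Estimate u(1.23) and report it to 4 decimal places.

1.4838

RK4: k1 = f(x_n, u_n); k2 = f(x_n + h/2, u_n + (h/2)·k1); k3 = f(x_n + h/2, u_n + (h/2)·k2); k4 = f(x_n + h, u_n + h·k3); u_{n+1} = u_n + (h/6)·(k1 + 2k2 + 2k3 + k4).
x=1.000000, u=1.800000:
  k1 = f(1.000000, 1.800000) = -1.475819
  k2 = f(1.115000, 1.630281) = -1.366174
  k3 = f(1.115000, 1.642890) = -1.378783
  k4 = f(1.230000, 1.482880) = -1.282337
  u ← 1.800000 + (0.23/6)·(k1 + 2k2 + 2k3 + k4) = 1.483824
u(1.23) ≈ 1.4838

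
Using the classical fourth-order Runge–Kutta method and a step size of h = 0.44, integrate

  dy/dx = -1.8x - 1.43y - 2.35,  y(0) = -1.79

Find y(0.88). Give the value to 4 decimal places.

-2.1634

RK4: k1 = f(x_n, y_n); k2 = f(x_n + h/2, y_n + (h/2)·k1); k3 = f(x_n + h/2, y_n + (h/2)·k2); k4 = f(x_n + h, y_n + h·k3); y_{n+1} = y_n + (h/6)·(k1 + 2k2 + 2k3 + k4).
x=0.000000, y=-1.790000:
  k1 = f(0.000000, -1.790000) = 0.209700
  k2 = f(0.220000, -1.743866) = -0.252272
  k3 = f(0.220000, -1.845500) = -0.106935
  k4 = f(0.440000, -1.837052) = -0.515016
  y ← -1.790000 + (0.44/6)·(k1 + 2k2 + 2k3 + k4) = -1.865074
x=0.440000, y=-1.865074:
  k1 = f(0.440000, -1.865074) = -0.474945
  k2 = f(0.660000, -1.969561) = -0.721527
  k3 = f(0.660000, -2.023810) = -0.643952
  k4 = f(0.880000, -2.148413) = -0.861770
  y ← -1.865074 + (0.44/6)·(k1 + 2k2 + 2k3 + k4) = -2.163370
y(0.88) ≈ -2.1634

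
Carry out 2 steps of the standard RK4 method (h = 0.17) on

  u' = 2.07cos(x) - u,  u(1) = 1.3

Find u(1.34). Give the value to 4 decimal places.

1.1517

RK4: k1 = f(x_n, u_n); k2 = f(x_n + h/2, u_n + (h/2)·k1); k3 = f(x_n + h/2, u_n + (h/2)·k2); k4 = f(x_n + h, u_n + h·k3); u_{n+1} = u_n + (h/6)·(k1 + 2k2 + 2k3 + k4).
x=1.000000, u=1.300000:
  k1 = f(1.000000, 1.300000) = -0.181574
  k2 = f(1.085000, 1.284566) = -0.318057
  k3 = f(1.085000, 1.272965) = -0.306456
  k4 = f(1.170000, 1.247903) = -0.440289
  u ← 1.300000 + (0.17/6)·(k1 + 2k2 + 2k3 + k4) = 1.246991
x=1.170000, u=1.246991:
  k1 = f(1.170000, 1.246991) = -0.439378
  k2 = f(1.255000, 1.209644) = -0.566757
  k3 = f(1.255000, 1.198817) = -0.555930
  k4 = f(1.340000, 1.152483) = -0.678965
  u ← 1.246991 + (0.17/6)·(k1 + 2k2 + 2k3 + k4) = 1.151686
u(1.34) ≈ 1.1517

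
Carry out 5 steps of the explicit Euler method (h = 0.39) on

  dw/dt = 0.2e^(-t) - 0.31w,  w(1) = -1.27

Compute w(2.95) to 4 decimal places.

-0.6124

Euler: w_{n+1} = w_n + h·f(t_n, w_n).
t=1.000000, w=-1.270000: f=0.467276 → w ← -1.270000 + 0.39·0.467276 = -1.087762
t=1.390000, w=-1.087762: f=0.387021 → w ← -1.087762 + 0.39·0.387021 = -0.936824
t=1.780000, w=-0.936824: f=0.324143 → w ← -0.936824 + 0.39·0.324143 = -0.810408
t=2.170000, w=-0.810408: f=0.274062 → w ← -0.810408 + 0.39·0.274062 = -0.703524
t=2.560000, w=-0.703524: f=0.233553 → w ← -0.703524 + 0.39·0.233553 = -0.612438
w(2.95) ≈ -0.6124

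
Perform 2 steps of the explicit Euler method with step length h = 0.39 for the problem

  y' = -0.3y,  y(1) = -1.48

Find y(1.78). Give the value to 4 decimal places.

Euler: y_{n+1} = y_n + h·f(x_n, y_n).
x=1.000000, y=-1.480000: f=0.444000 → y ← -1.480000 + 0.39·0.444000 = -1.306840
x=1.390000, y=-1.306840: f=0.392052 → y ← -1.306840 + 0.39·0.392052 = -1.153940
y(1.78) ≈ -1.1539

-1.1539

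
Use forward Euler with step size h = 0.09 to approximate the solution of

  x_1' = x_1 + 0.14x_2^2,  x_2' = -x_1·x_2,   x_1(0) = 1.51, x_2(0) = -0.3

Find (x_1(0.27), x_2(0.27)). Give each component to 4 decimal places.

1.9584, -0.1851

Euler on (x_1,x_2): x_1_{n+1} = x_1_n + h·x_1', x_2_{n+1} = x_2_n + h·x_2'.
0.000000: (1.510000, -0.300000); f=(1.522600, 0.453000) → (1.647034, -0.259230)
0.090000: (1.647034, -0.259230); f=(1.656442, 0.426961) → (1.796114, -0.220804)
0.180000: (1.796114, -0.220804); f=(1.802939, 0.396588) → (1.958378, -0.185111)
(x_1(0.27), x_2(0.27)) ≈ (1.9584, -0.1851)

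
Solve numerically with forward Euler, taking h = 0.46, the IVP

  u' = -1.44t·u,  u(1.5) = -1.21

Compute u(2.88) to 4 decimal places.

Euler: u_{n+1} = u_n + h·f(t_n, u_n).
t=1.500000, u=-1.210000: f=2.613600 → u ← -1.210000 + 0.46·2.613600 = -0.007744
t=1.960000, u=-0.007744: f=0.021857 → u ← -0.007744 + 0.46·0.021857 = 0.002310
t=2.420000, u=0.002310: f=-0.008050 → u ← 0.002310 + 0.46·(-0.008050) = -0.001393
u(2.88) ≈ -0.0014

-0.0014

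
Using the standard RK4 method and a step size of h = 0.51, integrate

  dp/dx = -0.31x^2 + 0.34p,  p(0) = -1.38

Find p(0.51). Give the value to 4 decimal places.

RK4: k1 = f(x_n, p_n); k2 = f(x_n + h/2, p_n + (h/2)·k1); k3 = f(x_n + h/2, p_n + (h/2)·k2); k4 = f(x_n + h, p_n + h·k3); p_{n+1} = p_n + (h/6)·(k1 + 2k2 + 2k3 + k4).
x=0.000000, p=-1.380000:
  k1 = f(0.000000, -1.380000) = -0.469200
  k2 = f(0.255000, -1.499646) = -0.530037
  k3 = f(0.255000, -1.515160) = -0.535312
  k4 = f(0.510000, -1.653009) = -0.642654
  p ← -1.380000 + (0.51/6)·(k1 + 2k2 + 2k3 + k4) = -1.655617
p(0.51) ≈ -1.6556

-1.6556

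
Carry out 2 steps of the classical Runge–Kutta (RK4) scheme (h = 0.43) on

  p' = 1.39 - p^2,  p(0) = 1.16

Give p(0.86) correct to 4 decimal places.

RK4: k1 = f(t_n, p_n); k2 = f(t_n + h/2, p_n + (h/2)·k1); k3 = f(t_n + h/2, p_n + (h/2)·k2); k4 = f(t_n + h, p_n + h·k3); p_{n+1} = p_n + (h/6)·(k1 + 2k2 + 2k3 + k4).
t=0.000000, p=1.160000:
  k1 = f(0.000000, 1.160000) = 0.044400
  k2 = f(0.215000, 1.169546) = 0.022162
  k3 = f(0.215000, 1.164765) = 0.033323
  k4 = f(0.430000, 1.174329) = 0.010952
  p ← 1.160000 + (0.43/6)·(k1 + 2k2 + 2k3 + k4) = 1.171920
t=0.430000, p=1.171920:
  k1 = f(0.430000, 1.171920) = 0.016604
  k2 = f(0.645000, 1.175490) = 0.008224
  k3 = f(0.645000, 1.173688) = 0.012457
  k4 = f(0.860000, 1.177276) = 0.004021
  p ← 1.171920 + (0.43/6)·(k1 + 2k2 + 2k3 + k4) = 1.176362
p(0.86) ≈ 1.1764

1.1764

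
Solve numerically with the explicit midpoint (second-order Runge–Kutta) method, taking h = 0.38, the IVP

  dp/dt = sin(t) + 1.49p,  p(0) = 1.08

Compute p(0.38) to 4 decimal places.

1.9364

Midpoint: k1 = f(t_n, p_n); k2 = f(t_n + h/2, p_n + (h/2)·k1); p_{n+1} = p_n + h·k2.
t=0.000000, p=1.080000:
  k1 = f(0.000000, 1.080000) = 1.609200
  k2 = f(0.190000, 1.385748) = 2.253623
  p ← 1.080000 + 0.38·2.253623 = 1.936377
p(0.38) ≈ 1.9364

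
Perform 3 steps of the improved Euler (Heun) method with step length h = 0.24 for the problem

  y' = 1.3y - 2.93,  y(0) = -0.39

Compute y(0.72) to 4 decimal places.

-4.4065

Heun: k1 = f(x_n, y_n); k2 = f(x_n + h, y_n + h·k1); y_{n+1} = y_n + (h/2)·(k1 + k2).
x=0.000000, y=-0.390000:
  k1 = f(0.000000, -0.390000) = -3.437000
  k2 = f(0.240000, -1.214880) = -4.509344
  y ← -0.390000 + (0.24/2)·(-3.437000 + (-4.509344)) = -1.343561
x=0.240000, y=-1.343561:
  k1 = f(0.240000, -1.343561) = -4.676630
  k2 = f(0.480000, -2.465952) = -6.135738
  y ← -1.343561 + (0.24/2)·(-4.676630 + (-6.135738)) = -2.641045
x=0.480000, y=-2.641045:
  k1 = f(0.480000, -2.641045) = -6.363359
  k2 = f(0.720000, -4.168252) = -8.348727
  y ← -2.641045 + (0.24/2)·(-6.363359 + (-8.348727)) = -4.406496
y(0.72) ≈ -4.4065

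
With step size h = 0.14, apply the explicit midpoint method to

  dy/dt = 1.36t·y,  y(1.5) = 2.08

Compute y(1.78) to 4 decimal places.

3.8410

Midpoint: k1 = f(t_n, y_n); k2 = f(t_n + h/2, y_n + (h/2)·k1); y_{n+1} = y_n + h·k2.
t=1.500000, y=2.080000:
  k1 = f(1.500000, 2.080000) = 4.243200
  k2 = f(1.570000, 2.377024) = 5.075422
  y ← 2.080000 + 0.14·5.075422 = 2.790559
t=1.640000, y=2.790559:
  k1 = f(1.640000, 2.790559) = 6.224063
  k2 = f(1.710000, 3.226243) = 7.502952
  y ← 2.790559 + 0.14·7.502952 = 3.840972
y(1.78) ≈ 3.8410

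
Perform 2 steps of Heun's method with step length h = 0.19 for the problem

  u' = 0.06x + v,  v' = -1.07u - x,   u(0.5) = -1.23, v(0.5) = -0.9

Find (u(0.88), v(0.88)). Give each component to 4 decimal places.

-1.4981, -0.6013

Heun on (u,v): k1 = f(x_n, state_n); k2 = f(x_n + h, state_n + h·k1); state_{n+1} = state_n + (h/2)·(k1 + k2).
0.500000: (-1.230000, -0.900000)
  k1 = (-0.870000, 0.816100)
  predictor → (-1.395300, -0.744941)
  k2 = (-0.703541, 0.802971)
  → (-1.379486, -0.746188)
0.690000: (-1.379486, -0.746188)
  k1 = (-0.704788, 0.786050)
  predictor → (-1.513396, -0.596839)
  k2 = (-0.544039, 0.739334)
  → (-1.498125, -0.601277)
(u(0.88), v(0.88)) ≈ (-1.4981, -0.6013)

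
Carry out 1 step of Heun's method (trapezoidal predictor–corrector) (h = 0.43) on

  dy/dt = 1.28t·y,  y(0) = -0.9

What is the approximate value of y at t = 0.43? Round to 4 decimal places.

Heun: k1 = f(t_n, y_n); k2 = f(t_n + h, y_n + h·k1); y_{n+1} = y_n + (h/2)·(k1 + k2).
t=0.000000, y=-0.900000:
  k1 = f(0.000000, -0.900000) = 0.000000
  k2 = f(0.430000, -0.900000) = -0.495360
  y ← -0.900000 + (0.43/2)·(0.000000 + (-0.495360)) = -1.006502
y(0.43) ≈ -1.0065

-1.0065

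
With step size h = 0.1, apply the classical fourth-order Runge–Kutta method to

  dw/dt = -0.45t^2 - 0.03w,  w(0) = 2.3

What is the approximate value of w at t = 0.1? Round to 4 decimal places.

2.2930

RK4: k1 = f(t_n, w_n); k2 = f(t_n + h/2, w_n + (h/2)·k1); k3 = f(t_n + h/2, w_n + (h/2)·k2); k4 = f(t_n + h, w_n + h·k3); w_{n+1} = w_n + (h/6)·(k1 + 2k2 + 2k3 + k4).
t=0.000000, w=2.300000:
  k1 = f(0.000000, 2.300000) = -0.069000
  k2 = f(0.050000, 2.296550) = -0.070022
  k3 = f(0.050000, 2.296499) = -0.070020
  k4 = f(0.100000, 2.292998) = -0.073290
  w ← 2.300000 + (0.1/6)·(k1 + 2k2 + 2k3 + k4) = 2.292960
w(0.1) ≈ 2.2930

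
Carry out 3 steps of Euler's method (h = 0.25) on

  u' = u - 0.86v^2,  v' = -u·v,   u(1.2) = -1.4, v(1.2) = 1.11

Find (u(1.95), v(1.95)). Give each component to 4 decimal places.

-4.8434, 3.9441

Euler on (u,v): u_{n+1} = u_n + h·u', v_{n+1} = v_n + h·v'.
1.200000: (-1.400000, 1.110000); f=(-2.459606, 1.554000) → (-2.014901, 1.498500)
1.450000: (-2.014901, 1.498500); f=(-3.946033, 3.019330) → (-3.001410, 2.253332)
1.700000: (-3.001410, 2.253332); f=(-7.368066, 6.763174) → (-4.843426, 3.944126)
(u(1.95), v(1.95)) ≈ (-4.8434, 3.9441)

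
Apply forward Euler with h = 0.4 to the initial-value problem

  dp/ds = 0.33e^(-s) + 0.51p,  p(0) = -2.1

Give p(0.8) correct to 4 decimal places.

-2.7968

Euler: p_{n+1} = p_n + h·f(s_n, p_n).
s=0.000000, p=-2.100000: f=-0.741000 → p ← -2.100000 + 0.4·(-0.741000) = -2.396400
s=0.400000, p=-2.396400: f=-1.000958 → p ← -2.396400 + 0.4·(-1.000958) = -2.796783
p(0.8) ≈ -2.7968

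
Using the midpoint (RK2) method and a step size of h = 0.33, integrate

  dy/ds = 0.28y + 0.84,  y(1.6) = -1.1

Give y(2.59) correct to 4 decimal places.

-0.4940

Midpoint: k1 = f(s_n, y_n); k2 = f(s_n + h/2, y_n + (h/2)·k1); y_{n+1} = y_n + h·k2.
s=1.600000, y=-1.100000:
  k1 = f(1.600000, -1.100000) = 0.532000
  k2 = f(1.765000, -1.012220) = 0.556578
  y ← -1.100000 + 0.33·0.556578 = -0.916329
s=1.930000, y=-0.916329:
  k1 = f(1.930000, -0.916329) = 0.583428
  k2 = f(2.095000, -0.820064) = 0.610382
  y ← -0.916329 + 0.33·0.610382 = -0.714903
s=2.260000, y=-0.714903:
  k1 = f(2.260000, -0.714903) = 0.639827
  k2 = f(2.425000, -0.609332) = 0.669387
  y ← -0.714903 + 0.33·0.669387 = -0.494005
y(2.59) ≈ -0.4940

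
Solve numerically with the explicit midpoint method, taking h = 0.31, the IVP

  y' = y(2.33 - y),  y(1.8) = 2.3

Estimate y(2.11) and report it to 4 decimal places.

Midpoint: k1 = f(x_n, y_n); k2 = f(x_n + h/2, y_n + (h/2)·k1); y_{n+1} = y_n + h·k2.
x=1.800000, y=2.300000:
  k1 = f(1.800000, 2.300000) = 0.069000
  k2 = f(1.955000, 2.310695) = 0.044608
  y ← 2.300000 + 0.31·0.044608 = 2.313828
y(2.11) ≈ 2.3138

2.3138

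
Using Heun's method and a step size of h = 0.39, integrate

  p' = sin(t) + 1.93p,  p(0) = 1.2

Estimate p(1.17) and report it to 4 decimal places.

11.3985

Heun: k1 = f(t_n, p_n); k2 = f(t_n + h, p_n + h·k1); p_{n+1} = p_n + (h/2)·(k1 + k2).
t=0.000000, p=1.200000:
  k1 = f(0.000000, 1.200000) = 2.316000
  k2 = f(0.390000, 2.103240) = 4.439442
  p ← 1.200000 + (0.39/2)·(2.316000 + 4.439442) = 2.517311
t=0.390000, p=2.517311:
  k1 = f(0.390000, 2.517311) = 5.238599
  k2 = f(0.780000, 4.560365) = 9.504783
  p ← 2.517311 + (0.39/2)·(5.238599 + 9.504783) = 5.392271
t=0.780000, p=5.392271:
  k1 = f(0.780000, 5.392271) = 11.110362
  k2 = f(1.170000, 9.725312) = 19.690602
  p ← 5.392271 + (0.39/2)·(11.110362 + 19.690602) = 11.398459
p(1.17) ≈ 11.3985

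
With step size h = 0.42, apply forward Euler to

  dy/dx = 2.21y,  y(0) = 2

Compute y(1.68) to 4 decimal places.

27.6464

Euler: y_{n+1} = y_n + h·f(x_n, y_n).
x=0.000000, y=2.000000: f=4.420000 → y ← 2.000000 + 0.42·4.420000 = 3.856400
x=0.420000, y=3.856400: f=8.522644 → y ← 3.856400 + 0.42·8.522644 = 7.435910
x=0.840000, y=7.435910: f=16.433362 → y ← 7.435910 + 0.42·16.433362 = 14.337923
x=1.260000, y=14.337923: f=31.686809 → y ← 14.337923 + 0.42·31.686809 = 27.646382
y(1.68) ≈ 27.6464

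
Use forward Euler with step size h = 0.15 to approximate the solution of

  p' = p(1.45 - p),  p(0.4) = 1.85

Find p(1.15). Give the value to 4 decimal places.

1.5429

Euler: p_{n+1} = p_n + h·f(x_n, p_n).
x=0.400000, p=1.850000: f=-0.740000 → p ← 1.850000 + 0.15·(-0.740000) = 1.739000
x=0.550000, p=1.739000: f=-0.502571 → p ← 1.739000 + 0.15·(-0.502571) = 1.663614
x=0.700000, p=1.663614: f=-0.355372 → p ← 1.663614 + 0.15·(-0.355372) = 1.610309
x=0.850000, p=1.610309: f=-0.258146 → p ← 1.610309 + 0.15·(-0.258146) = 1.571587
x=1.000000, p=1.571587: f=-0.191084 → p ← 1.571587 + 0.15·(-0.191084) = 1.542924
p(1.15) ≈ 1.5429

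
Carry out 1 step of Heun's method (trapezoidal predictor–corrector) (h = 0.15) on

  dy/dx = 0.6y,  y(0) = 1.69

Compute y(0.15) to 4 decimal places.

1.8489

Heun: k1 = f(x_n, y_n); k2 = f(x_n + h, y_n + h·k1); y_{n+1} = y_n + (h/2)·(k1 + k2).
x=0.000000, y=1.690000:
  k1 = f(0.000000, 1.690000) = 1.014000
  k2 = f(0.150000, 1.842100) = 1.105260
  y ← 1.690000 + (0.15/2)·(1.014000 + 1.105260) = 1.848944
y(0.15) ≈ 1.8489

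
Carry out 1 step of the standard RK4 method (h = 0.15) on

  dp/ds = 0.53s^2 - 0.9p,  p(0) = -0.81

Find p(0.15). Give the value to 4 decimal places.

RK4: k1 = f(s_n, p_n); k2 = f(s_n + h/2, p_n + (h/2)·k1); k3 = f(s_n + h/2, p_n + (h/2)·k2); k4 = f(s_n + h, p_n + h·k3); p_{n+1} = p_n + (h/6)·(k1 + 2k2 + 2k3 + k4).
s=0.000000, p=-0.810000:
  k1 = f(0.000000, -0.810000) = 0.729000
  k2 = f(0.075000, -0.755325) = 0.682774
  k3 = f(0.075000, -0.758792) = 0.685894
  k4 = f(0.150000, -0.707116) = 0.648329
  p ← -0.810000 + (0.15/6)·(k1 + 2k2 + 2k3 + k4) = -0.707133
p(0.15) ≈ -0.7071

-0.7071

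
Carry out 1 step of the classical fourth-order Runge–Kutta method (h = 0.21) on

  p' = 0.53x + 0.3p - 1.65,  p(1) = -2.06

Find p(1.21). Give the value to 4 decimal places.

RK4: k1 = f(x_n, p_n); k2 = f(x_n + h/2, p_n + (h/2)·k1); k3 = f(x_n + h/2, p_n + (h/2)·k2); k4 = f(x_n + h, p_n + h·k3); p_{n+1} = p_n + (h/6)·(k1 + 2k2 + 2k3 + k4).
x=1.000000, p=-2.060000:
  k1 = f(1.000000, -2.060000) = -1.738000
  k2 = f(1.105000, -2.242490) = -1.737097
  k3 = f(1.105000, -2.242395) = -1.737069
  k4 = f(1.210000, -2.424784) = -1.736135
  p ← -2.060000 + (0.21/6)·(k1 + 2k2 + 2k3 + k4) = -2.424786
p(1.21) ≈ -2.4248

-2.4248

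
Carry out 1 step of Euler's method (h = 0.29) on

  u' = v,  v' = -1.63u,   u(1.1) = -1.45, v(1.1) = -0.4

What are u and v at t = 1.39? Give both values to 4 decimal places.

-1.5660, 0.2854

Euler on (u,v): u_{n+1} = u_n + h·u', v_{n+1} = v_n + h·v'.
1.100000: (-1.450000, -0.400000); f=(-0.400000, 2.363500) → (-1.566000, 0.285415)
(u(1.39), v(1.39)) ≈ (-1.5660, 0.2854)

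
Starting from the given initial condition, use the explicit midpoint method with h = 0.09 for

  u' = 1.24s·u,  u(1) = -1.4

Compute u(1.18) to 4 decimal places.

Midpoint: k1 = f(s_n, u_n); k2 = f(s_n + h/2, u_n + (h/2)·k1); u_{n+1} = u_n + h·k2.
s=1.000000, u=-1.400000:
  k1 = f(1.000000, -1.400000) = -1.736000
  k2 = f(1.045000, -1.478120) = -1.915348
  u ← -1.400000 + 0.09·(-1.915348) = -1.572381
s=1.090000, u=-1.572381:
  k1 = f(1.090000, -1.572381) = -2.125231
  k2 = f(1.135000, -1.668017) = -2.347567
  u ← -1.572381 + 0.09·(-2.347567) = -1.783662
u(1.18) ≈ -1.7837

-1.7837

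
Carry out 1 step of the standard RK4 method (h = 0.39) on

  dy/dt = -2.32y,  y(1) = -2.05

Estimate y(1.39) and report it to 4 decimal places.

RK4: k1 = f(t_n, y_n); k2 = f(t_n + h/2, y_n + (h/2)·k1); k3 = f(t_n + h/2, y_n + (h/2)·k2); k4 = f(t_n + h, y_n + h·k3); y_{n+1} = y_n + (h/6)·(k1 + 2k2 + 2k3 + k4).
t=1.000000, y=-2.050000:
  k1 = f(1.000000, -2.050000) = 4.756000
  k2 = f(1.195000, -1.122580) = 2.604386
  k3 = f(1.195000, -1.542145) = 3.577776
  k4 = f(1.390000, -0.654667) = 1.518828
  y ← -2.050000 + (0.39/6)·(k1 + 2k2 + 2k3 + k4) = -0.838455
y(1.39) ≈ -0.8385

-0.8385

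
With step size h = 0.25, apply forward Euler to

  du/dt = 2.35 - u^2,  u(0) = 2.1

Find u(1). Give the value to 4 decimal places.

1.5336

Euler: u_{n+1} = u_n + h·f(t_n, u_n).
t=0.000000, u=2.100000: f=-2.060000 → u ← 2.100000 + 0.25·(-2.060000) = 1.585000
t=0.250000, u=1.585000: f=-0.162225 → u ← 1.585000 + 0.25·(-0.162225) = 1.544444
t=0.500000, u=1.544444: f=-0.035306 → u ← 1.544444 + 0.25·(-0.035306) = 1.535617
t=0.750000, u=1.535617: f=-0.008120 → u ← 1.535617 + 0.25·(-0.008120) = 1.533587
u(1) ≈ 1.5336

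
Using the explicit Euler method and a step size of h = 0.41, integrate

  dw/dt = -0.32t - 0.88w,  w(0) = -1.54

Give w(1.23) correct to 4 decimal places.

Euler: w_{n+1} = w_n + h·f(t_n, w_n).
t=0.000000, w=-1.540000: f=1.355200 → w ← -1.540000 + 0.41·1.355200 = -0.984368
t=0.410000, w=-0.984368: f=0.735044 → w ← -0.984368 + 0.41·0.735044 = -0.683000
t=0.820000, w=-0.683000: f=0.338640 → w ← -0.683000 + 0.41·0.338640 = -0.544158
w(1.23) ≈ -0.5442

-0.5442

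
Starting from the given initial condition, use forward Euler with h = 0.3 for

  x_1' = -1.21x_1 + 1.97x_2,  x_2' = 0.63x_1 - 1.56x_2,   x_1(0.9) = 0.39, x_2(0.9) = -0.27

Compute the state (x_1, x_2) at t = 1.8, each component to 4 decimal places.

-0.0023, -0.0080

Euler on (x_1,x_2): x_1_{n+1} = x_1_n + h·x_1', x_2_{n+1} = x_2_n + h·x_2'.
0.900000: (0.390000, -0.270000); f=(-1.003800, 0.666900) → (0.088860, -0.069930)
1.200000: (0.088860, -0.069930); f=(-0.245283, 0.165073) → (0.015275, -0.020408)
1.500000: (0.015275, -0.020408); f=(-0.058687, 0.041460) → (-0.002331, -0.007970)
(x_1(1.8), x_2(1.8)) ≈ (-0.0023, -0.0080)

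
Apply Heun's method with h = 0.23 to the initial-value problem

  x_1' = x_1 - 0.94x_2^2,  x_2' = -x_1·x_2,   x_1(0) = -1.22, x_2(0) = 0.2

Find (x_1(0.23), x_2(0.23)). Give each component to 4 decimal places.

-1.5453, 0.2725

Heun on (x_1,x_2): k1 = f(t_n, state_n); k2 = f(t_n + h, state_n + h·k1); state_{n+1} = state_n + (h/2)·(k1 + k2).
0.000000: (-1.220000, 0.200000)
  k1 = (-1.257600, 0.244000)
  predictor → (-1.509248, 0.256120)
  k2 = (-1.570910, 0.386549)
  → (-1.545279, 0.272513)
(x_1(0.23), x_2(0.23)) ≈ (-1.5453, 0.2725)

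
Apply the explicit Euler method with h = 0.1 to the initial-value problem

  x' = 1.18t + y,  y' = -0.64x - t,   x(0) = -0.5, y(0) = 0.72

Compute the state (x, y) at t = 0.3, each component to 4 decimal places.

Euler on (x,y): x_{n+1} = x_n + h·x', y_{n+1} = y_n + h·y'.
0.000000: (-0.500000, 0.720000); f=(0.720000, 0.320000) → (-0.428000, 0.752000)
0.100000: (-0.428000, 0.752000); f=(0.870000, 0.173920) → (-0.341000, 0.769392)
0.200000: (-0.341000, 0.769392); f=(1.005392, 0.018240) → (-0.240461, 0.771216)
(x(0.3), y(0.3)) ≈ (-0.2405, 0.7712)

-0.2405, 0.7712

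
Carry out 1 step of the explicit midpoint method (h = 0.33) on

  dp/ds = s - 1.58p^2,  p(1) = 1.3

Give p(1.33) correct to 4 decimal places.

Midpoint: k1 = f(s_n, p_n); k2 = f(s_n + h/2, p_n + (h/2)·k1); p_{n+1} = p_n + h·k2.
s=1.000000, p=1.300000:
  k1 = f(1.000000, 1.300000) = -1.670200
  k2 = f(1.165000, 1.024417) = -0.493100
  p ← 1.300000 + 0.33·(-0.493100) = 1.137277
p(1.33) ≈ 1.1373

1.1373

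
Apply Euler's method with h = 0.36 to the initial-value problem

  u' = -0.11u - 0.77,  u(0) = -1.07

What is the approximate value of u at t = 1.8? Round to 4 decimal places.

Euler: u_{n+1} = u_n + h·f(t_n, u_n).
t=0.000000, u=-1.070000: f=-0.652300 → u ← -1.070000 + 0.36·(-0.652300) = -1.304828
t=0.360000, u=-1.304828: f=-0.626469 → u ← -1.304828 + 0.36·(-0.626469) = -1.530357
t=0.720000, u=-1.530357: f=-0.601661 → u ← -1.530357 + 0.36·(-0.601661) = -1.746955
t=1.080000, u=-1.746955: f=-0.577835 → u ← -1.746955 + 0.36·(-0.577835) = -1.954975
t=1.440000, u=-1.954975: f=-0.554953 → u ← -1.954975 + 0.36·(-0.554953) = -2.154758
u(1.8) ≈ -2.1548

-2.1548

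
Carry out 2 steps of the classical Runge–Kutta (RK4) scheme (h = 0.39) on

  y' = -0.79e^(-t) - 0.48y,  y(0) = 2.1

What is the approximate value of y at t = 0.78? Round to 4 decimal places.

RK4: k1 = f(t_n, y_n); k2 = f(t_n + h/2, y_n + (h/2)·k1); k3 = f(t_n + h/2, y_n + (h/2)·k2); k4 = f(t_n + h, y_n + h·k3); y_{n+1} = y_n + (h/6)·(k1 + 2k2 + 2k3 + k4).
t=0.000000, y=2.100000:
  k1 = f(0.000000, 2.100000) = -1.798000
  k2 = f(0.195000, 1.749390) = -1.489747
  k3 = f(0.195000, 1.809499) = -1.518599
  k4 = f(0.390000, 1.507746) = -1.258593
  y ← 2.100000 + (0.39/6)·(k1 + 2k2 + 2k3 + k4) = 1.510237
t=0.390000, y=1.510237:
  k1 = f(0.390000, 1.510237) = -1.259788
  k2 = f(0.585000, 1.264578) = -1.047111
  k3 = f(0.585000, 1.306050) = -1.067018
  k4 = f(0.780000, 1.094100) = -0.887309
  y ← 1.510237 + (0.39/6)·(k1 + 2k2 + 2k3 + k4) = 1.095838
y(0.78) ≈ 1.0958

1.0958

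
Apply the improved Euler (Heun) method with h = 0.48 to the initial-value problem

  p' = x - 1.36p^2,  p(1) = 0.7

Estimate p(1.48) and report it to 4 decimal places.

0.8938

Heun: k1 = f(x_n, p_n); k2 = f(x_n + h, p_n + h·k1); p_{n+1} = p_n + (h/2)·(k1 + k2).
x=1.000000, p=0.700000:
  k1 = f(1.000000, 0.700000) = 0.333600
  k2 = f(1.480000, 0.860128) = 0.473845
  p ← 0.700000 + (0.48/2)·(0.333600 + 0.473845) = 0.893787
p(1.48) ≈ 0.8938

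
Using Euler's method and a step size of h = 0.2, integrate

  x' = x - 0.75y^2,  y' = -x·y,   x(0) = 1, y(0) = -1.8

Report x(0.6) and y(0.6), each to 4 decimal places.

Euler on (x,y): x_{n+1} = x_n + h·x', y_{n+1} = y_n + h·y'.
0.000000: (1.000000, -1.800000); f=(-1.430000, 1.800000) → (0.714000, -1.440000)
0.200000: (0.714000, -1.440000); f=(-0.841200, 1.028160) → (0.545760, -1.234368)
0.400000: (0.545760, -1.234368); f=(-0.596988, 0.673669) → (0.426362, -1.099634)
(x(0.6), y(0.6)) ≈ (0.4264, -1.0996)

0.4264, -1.0996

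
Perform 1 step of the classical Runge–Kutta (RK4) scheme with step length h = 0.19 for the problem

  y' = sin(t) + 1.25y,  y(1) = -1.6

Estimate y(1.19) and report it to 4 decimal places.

RK4: k1 = f(t_n, y_n); k2 = f(t_n + h/2, y_n + (h/2)·k1); k3 = f(t_n + h/2, y_n + (h/2)·k2); k4 = f(t_n + h, y_n + h·k3); y_{n+1} = y_n + (h/6)·(k1 + 2k2 + 2k3 + k4).
t=1.000000, y=-1.600000:
  k1 = f(1.000000, -1.600000) = -1.158529
  k2 = f(1.095000, -1.710060) = -1.248647
  k3 = f(1.095000, -1.718621) = -1.259349
  k4 = f(1.190000, -1.839276) = -1.370726
  y ← -1.600000 + (0.19/6)·(k1 + 2k2 + 2k3 + k4) = -1.838933
y(1.19) ≈ -1.8389

-1.8389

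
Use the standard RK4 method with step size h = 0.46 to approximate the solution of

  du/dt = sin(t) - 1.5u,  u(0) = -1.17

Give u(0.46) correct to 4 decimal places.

RK4: k1 = f(t_n, u_n); k2 = f(t_n + h/2, u_n + (h/2)·k1); k3 = f(t_n + h/2, u_n + (h/2)·k2); k4 = f(t_n + h, u_n + h·k3); u_{n+1} = u_n + (h/6)·(k1 + 2k2 + 2k3 + k4).
t=0.000000, u=-1.170000:
  k1 = f(0.000000, -1.170000) = 1.755000
  k2 = f(0.230000, -0.766350) = 1.377503
  k3 = f(0.230000, -0.853174) = 1.507739
  k4 = f(0.460000, -0.476440) = 1.158608
  u ← -1.170000 + (0.46/6)·(k1 + 2k2 + 2k3 + k4) = -0.504220
u(0.46) ≈ -0.5042

-0.5042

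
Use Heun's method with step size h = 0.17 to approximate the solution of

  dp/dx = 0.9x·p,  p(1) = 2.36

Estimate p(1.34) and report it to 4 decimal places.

3.3698

Heun: k1 = f(x_n, p_n); k2 = f(x_n + h, p_n + h·k1); p_{n+1} = p_n + (h/2)·(k1 + k2).
x=1.000000, p=2.360000:
  k1 = f(1.000000, 2.360000) = 2.124000
  k2 = f(1.170000, 2.721080) = 2.865297
  p ← 2.360000 + (0.17/2)·(2.124000 + 2.865297) = 2.784090
x=1.170000, p=2.784090:
  k1 = f(1.170000, 2.784090) = 2.931647
  k2 = f(1.340000, 3.282470) = 3.958659
  p ← 2.784090 + (0.17/2)·(2.931647 + 3.958659) = 3.369766
p(1.34) ≈ 3.3698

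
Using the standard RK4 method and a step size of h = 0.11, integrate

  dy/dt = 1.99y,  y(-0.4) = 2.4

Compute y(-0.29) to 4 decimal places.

RK4: k1 = f(t_n, y_n); k2 = f(t_n + h/2, y_n + (h/2)·k1); k3 = f(t_n + h/2, y_n + (h/2)·k2); k4 = f(t_n + h, y_n + h·k3); y_{n+1} = y_n + (h/6)·(k1 + 2k2 + 2k3 + k4).
t=-0.400000, y=2.400000:
  k1 = f(-0.400000, 2.400000) = 4.776000
  k2 = f(-0.345000, 2.662680) = 5.298733
  k3 = f(-0.345000, 2.691430) = 5.355946
  k4 = f(-0.290000, 2.989154) = 5.948417
  y ← 2.400000 + (0.11/6)·(k1 + 2k2 + 2k3 + k4) = 2.987286
y(-0.29) ≈ 2.9873

2.9873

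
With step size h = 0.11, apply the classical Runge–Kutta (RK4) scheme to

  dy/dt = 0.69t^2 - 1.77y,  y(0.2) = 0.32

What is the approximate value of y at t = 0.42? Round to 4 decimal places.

0.2299

RK4: k1 = f(t_n, y_n); k2 = f(t_n + h/2, y_n + (h/2)·k1); k3 = f(t_n + h/2, y_n + (h/2)·k2); k4 = f(t_n + h, y_n + h·k3); y_{n+1} = y_n + (h/6)·(k1 + 2k2 + 2k3 + k4).
t=0.200000, y=0.320000:
  k1 = f(0.200000, 0.320000) = -0.538800
  k2 = f(0.255000, 0.290366) = -0.469081
  k3 = f(0.255000, 0.294201) = -0.475868
  k4 = f(0.310000, 0.267655) = -0.407440
  y ← 0.320000 + (0.11/6)·(k1 + 2k2 + 2k3 + k4) = 0.268004
t=0.310000, y=0.268004:
  k1 = f(0.310000, 0.268004) = -0.408058
  k2 = f(0.365000, 0.245561) = -0.342718
  k3 = f(0.365000, 0.249155) = -0.349079
  k4 = f(0.420000, 0.229606) = -0.284686
  y ← 0.268004 + (0.11/6)·(k1 + 2k2 + 2k3 + k4) = 0.229938
y(0.42) ≈ 0.2299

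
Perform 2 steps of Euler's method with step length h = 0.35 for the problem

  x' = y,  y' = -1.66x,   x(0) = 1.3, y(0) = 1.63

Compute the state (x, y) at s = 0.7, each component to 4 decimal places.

Euler on (x,y): x_{n+1} = x_n + h·x', y_{n+1} = y_n + h·y'.
0.000000: (1.300000, 1.630000); f=(1.630000, -2.158000) → (1.870500, 0.874700)
0.350000: (1.870500, 0.874700); f=(0.874700, -3.105030) → (2.176645, -0.212060)
(x(0.7), y(0.7)) ≈ (2.1766, -0.2121)

2.1766, -0.2121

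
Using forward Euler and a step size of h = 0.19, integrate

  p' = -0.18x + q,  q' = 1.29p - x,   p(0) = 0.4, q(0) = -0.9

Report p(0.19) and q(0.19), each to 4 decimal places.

0.2290, -0.8020

Euler on (p,q): p_{n+1} = p_n + h·p', q_{n+1} = q_n + h·q'.
0.000000: (0.400000, -0.900000); f=(-0.900000, 0.516000) → (0.229000, -0.801960)
(p(0.19), q(0.19)) ≈ (0.2290, -0.8020)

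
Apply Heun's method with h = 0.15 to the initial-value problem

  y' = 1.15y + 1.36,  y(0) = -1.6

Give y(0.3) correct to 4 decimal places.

Heun: k1 = f(x_n, y_n); k2 = f(x_n + h, y_n + h·k1); y_{n+1} = y_n + (h/2)·(k1 + k2).
x=0.000000, y=-1.600000:
  k1 = f(0.000000, -1.600000) = -0.480000
  k2 = f(0.150000, -1.672000) = -0.562800
  y ← -1.600000 + (0.15/2)·(-0.480000 + (-0.562800)) = -1.678210
x=0.150000, y=-1.678210:
  k1 = f(0.150000, -1.678210) = -0.569941
  k2 = f(0.300000, -1.763701) = -0.668256
  y ← -1.678210 + (0.15/2)·(-0.569941 + (-0.668256)) = -1.771075
y(0.3) ≈ -1.7711

-1.7711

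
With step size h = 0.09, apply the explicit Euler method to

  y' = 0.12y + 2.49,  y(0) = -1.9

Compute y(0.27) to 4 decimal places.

-1.2826

Euler: y_{n+1} = y_n + h·f(x_n, y_n).
x=0.000000, y=-1.900000: f=2.262000 → y ← -1.900000 + 0.09·2.262000 = -1.696420
x=0.090000, y=-1.696420: f=2.286430 → y ← -1.696420 + 0.09·2.286430 = -1.490641
x=0.180000, y=-1.490641: f=2.311123 → y ← -1.490641 + 0.09·2.311123 = -1.282640
y(0.27) ≈ -1.2826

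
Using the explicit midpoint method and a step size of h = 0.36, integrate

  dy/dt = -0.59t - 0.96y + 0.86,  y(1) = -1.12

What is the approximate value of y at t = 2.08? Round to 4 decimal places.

Midpoint: k1 = f(t_n, y_n); k2 = f(t_n + h/2, y_n + (h/2)·k1); y_{n+1} = y_n + h·k2.
t=1.000000, y=-1.120000:
  k1 = f(1.000000, -1.120000) = 1.345200
  k2 = f(1.180000, -0.877864) = 1.006549
  y ← -1.120000 + 0.36·1.006549 = -0.757642
t=1.360000, y=-0.757642:
  k1 = f(1.360000, -0.757642) = 0.784937
  k2 = f(1.540000, -0.616354) = 0.543099
  y ← -0.757642 + 0.36·0.543099 = -0.562126
t=1.720000, y=-0.562126:
  k1 = f(1.720000, -0.562126) = 0.384841
  k2 = f(1.900000, -0.492855) = 0.212141
  y ← -0.562126 + 0.36·0.212141 = -0.485756
y(2.08) ≈ -0.4858

-0.4858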